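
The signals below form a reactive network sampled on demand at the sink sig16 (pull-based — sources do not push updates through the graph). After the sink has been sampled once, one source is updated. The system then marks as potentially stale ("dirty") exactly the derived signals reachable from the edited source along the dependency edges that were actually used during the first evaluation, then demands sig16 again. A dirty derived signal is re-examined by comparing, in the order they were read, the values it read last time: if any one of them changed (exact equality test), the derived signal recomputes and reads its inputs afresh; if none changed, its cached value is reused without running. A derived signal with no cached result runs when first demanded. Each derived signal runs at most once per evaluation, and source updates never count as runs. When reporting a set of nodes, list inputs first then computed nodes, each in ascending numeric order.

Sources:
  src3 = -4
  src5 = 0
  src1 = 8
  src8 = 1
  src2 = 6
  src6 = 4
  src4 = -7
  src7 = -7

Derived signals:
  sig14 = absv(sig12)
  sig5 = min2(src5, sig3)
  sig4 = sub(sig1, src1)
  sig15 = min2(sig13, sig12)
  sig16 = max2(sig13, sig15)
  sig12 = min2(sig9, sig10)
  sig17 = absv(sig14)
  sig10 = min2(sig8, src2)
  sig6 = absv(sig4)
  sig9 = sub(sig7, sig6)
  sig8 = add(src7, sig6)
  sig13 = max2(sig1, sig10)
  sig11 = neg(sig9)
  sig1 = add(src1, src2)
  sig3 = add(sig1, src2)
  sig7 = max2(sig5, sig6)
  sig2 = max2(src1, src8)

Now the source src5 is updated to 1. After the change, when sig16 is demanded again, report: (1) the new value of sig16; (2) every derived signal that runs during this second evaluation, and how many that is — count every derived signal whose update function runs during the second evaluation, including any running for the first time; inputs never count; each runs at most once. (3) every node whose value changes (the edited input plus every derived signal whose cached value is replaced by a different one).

sig16 now evaluates to 14.
Run set: sig5, sig7 (2 run).
Changed values: src5, sig5.
The important point: sig7 recomputes to an identical value, and the output ends up unchanged.

Initial pass — values computed on the first demand:
  sig1 = add(8, 6) = 14
  sig3 = add(14, 6) = 20
  sig4 = sub(14, 8) = 6
  sig5 = min2(0, 20) = 0
  sig6 = absv(6) = 6
  sig7 = max2(0, 6) = 6
  sig8 = add(-7, 6) = -1
  sig9 = sub(6, 6) = 0
  sig10 = min2(-1, 6) = -1
  sig12 = min2(0, -1) = -1
  sig13 = max2(14, -1) = 14
  sig15 = min2(14, -1) = -1
  sig16 = max2(14, -1) = 14

Second demand — change propagation:
  sig5: re-runs because src5 0->1; new result 1.
  sig7: re-runs because sig5 0->1; new result 6 (unchanged).
  sig9: re-examined; everything it read last time is the same (sig7 unchanged, sig6 unchanged) — cache 0 kept, no run.
  sig12: re-examined; everything it read last time is the same (sig9 unchanged, sig10 unchanged) — cache -1 kept, no run.
  sig15: re-examined; everything it read last time is the same (sig13 unchanged, sig12 unchanged) — cache -1 kept, no run.
  sig16: re-examined; everything it read last time is the same (sig13 unchanged, sig15 unchanged) — cache 14 kept, no run.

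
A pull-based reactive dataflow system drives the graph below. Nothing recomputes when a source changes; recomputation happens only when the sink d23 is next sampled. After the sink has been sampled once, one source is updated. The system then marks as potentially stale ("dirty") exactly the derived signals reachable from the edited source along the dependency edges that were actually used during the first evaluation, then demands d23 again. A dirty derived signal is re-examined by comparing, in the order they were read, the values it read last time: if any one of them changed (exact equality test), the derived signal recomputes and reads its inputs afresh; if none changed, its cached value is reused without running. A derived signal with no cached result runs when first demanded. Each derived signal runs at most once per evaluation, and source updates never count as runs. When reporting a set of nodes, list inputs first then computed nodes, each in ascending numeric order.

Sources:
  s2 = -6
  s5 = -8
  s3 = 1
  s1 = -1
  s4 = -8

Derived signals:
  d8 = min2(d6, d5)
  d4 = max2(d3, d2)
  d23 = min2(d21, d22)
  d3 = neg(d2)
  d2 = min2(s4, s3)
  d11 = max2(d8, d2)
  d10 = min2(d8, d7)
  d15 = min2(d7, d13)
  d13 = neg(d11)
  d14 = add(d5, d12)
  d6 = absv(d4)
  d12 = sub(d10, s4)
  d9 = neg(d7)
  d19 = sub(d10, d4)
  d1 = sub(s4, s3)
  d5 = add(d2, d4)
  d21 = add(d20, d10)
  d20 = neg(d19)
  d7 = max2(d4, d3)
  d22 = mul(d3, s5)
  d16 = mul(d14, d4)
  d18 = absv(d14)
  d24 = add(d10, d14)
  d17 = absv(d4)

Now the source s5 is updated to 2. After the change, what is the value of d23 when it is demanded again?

New value of d23: 8.

First evaluation (everything demanded from the output):
  d2 = min2(-8, 1) = -8
  d3 = neg(-8) = 8
  d4 = max2(8, -8) = 8
  d5 = add(-8, 8) = 0
  d6 = absv(8) = 8
  d7 = max2(8, 8) = 8
  d8 = min2(8, 0) = 0
  d10 = min2(0, 8) = 0
  d19 = sub(0, 8) = -8
  d20 = neg(-8) = 8
  d21 = add(8, 0) = 8
  d22 = mul(8, -8) = -64
  d23 = min2(8, -64) = -64

Propagation after the edit:
  d22: runs — s5 -8->2; result 16.
  d23: runs — d22 -64->16; result 8.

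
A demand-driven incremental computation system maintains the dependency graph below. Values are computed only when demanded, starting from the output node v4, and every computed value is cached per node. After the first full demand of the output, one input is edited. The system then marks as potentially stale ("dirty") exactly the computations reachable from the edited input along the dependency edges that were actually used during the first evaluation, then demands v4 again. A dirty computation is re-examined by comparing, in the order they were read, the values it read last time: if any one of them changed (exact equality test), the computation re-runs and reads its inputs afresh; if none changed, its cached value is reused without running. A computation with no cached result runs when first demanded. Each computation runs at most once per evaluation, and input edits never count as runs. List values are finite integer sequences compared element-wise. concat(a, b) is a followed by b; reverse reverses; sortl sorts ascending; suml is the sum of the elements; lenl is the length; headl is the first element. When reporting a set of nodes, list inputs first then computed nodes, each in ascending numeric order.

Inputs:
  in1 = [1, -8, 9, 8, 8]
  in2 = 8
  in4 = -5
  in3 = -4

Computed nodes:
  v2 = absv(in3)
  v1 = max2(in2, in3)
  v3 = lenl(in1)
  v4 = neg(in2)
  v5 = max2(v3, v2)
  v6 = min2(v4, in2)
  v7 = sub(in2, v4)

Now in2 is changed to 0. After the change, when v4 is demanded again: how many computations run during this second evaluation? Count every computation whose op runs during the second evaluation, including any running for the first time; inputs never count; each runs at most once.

Computations that run: v4 — 1 in total.

First evaluation (everything demanded from the output):
  v4 = neg(8) = -8

Propagation after the edit:
  v4: runs — in2 8->0; result 0.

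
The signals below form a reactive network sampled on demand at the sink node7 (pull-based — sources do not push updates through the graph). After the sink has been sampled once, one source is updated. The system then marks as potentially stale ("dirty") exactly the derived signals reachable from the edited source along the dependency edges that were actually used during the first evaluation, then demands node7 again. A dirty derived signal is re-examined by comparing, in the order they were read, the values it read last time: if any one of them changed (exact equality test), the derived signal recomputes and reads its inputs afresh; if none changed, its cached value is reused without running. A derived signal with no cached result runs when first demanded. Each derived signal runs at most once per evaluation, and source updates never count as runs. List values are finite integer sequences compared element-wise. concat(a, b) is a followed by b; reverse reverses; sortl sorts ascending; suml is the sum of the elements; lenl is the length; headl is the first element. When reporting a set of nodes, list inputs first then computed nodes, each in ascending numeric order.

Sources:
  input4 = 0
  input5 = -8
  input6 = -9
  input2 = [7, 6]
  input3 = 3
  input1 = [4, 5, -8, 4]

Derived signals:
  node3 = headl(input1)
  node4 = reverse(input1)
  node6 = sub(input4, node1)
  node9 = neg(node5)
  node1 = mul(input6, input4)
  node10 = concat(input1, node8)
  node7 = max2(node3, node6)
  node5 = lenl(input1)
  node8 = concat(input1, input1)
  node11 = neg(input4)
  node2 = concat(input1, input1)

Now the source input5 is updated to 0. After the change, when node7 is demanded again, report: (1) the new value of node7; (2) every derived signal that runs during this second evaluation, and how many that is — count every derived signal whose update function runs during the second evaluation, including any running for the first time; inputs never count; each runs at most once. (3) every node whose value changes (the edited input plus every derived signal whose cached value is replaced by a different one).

node7 now evaluates to 4.
Run set: none (0 run).
Changed values: input5.
The important point: nothing the output needs ever reads input5, so the edit is invisible to it.

Initial pass — values computed on the first demand:
  node1 = mul(-9, 0) = 0
  node3 = headl([4, 5, -8, 4]) = 4
  node6 = sub(0, 0) = 0
  node7 = max2(4, 0) = 4

Second demand — change propagation:
  no demanded computation ever read input5, so the edit dirties nothing and nothing runs.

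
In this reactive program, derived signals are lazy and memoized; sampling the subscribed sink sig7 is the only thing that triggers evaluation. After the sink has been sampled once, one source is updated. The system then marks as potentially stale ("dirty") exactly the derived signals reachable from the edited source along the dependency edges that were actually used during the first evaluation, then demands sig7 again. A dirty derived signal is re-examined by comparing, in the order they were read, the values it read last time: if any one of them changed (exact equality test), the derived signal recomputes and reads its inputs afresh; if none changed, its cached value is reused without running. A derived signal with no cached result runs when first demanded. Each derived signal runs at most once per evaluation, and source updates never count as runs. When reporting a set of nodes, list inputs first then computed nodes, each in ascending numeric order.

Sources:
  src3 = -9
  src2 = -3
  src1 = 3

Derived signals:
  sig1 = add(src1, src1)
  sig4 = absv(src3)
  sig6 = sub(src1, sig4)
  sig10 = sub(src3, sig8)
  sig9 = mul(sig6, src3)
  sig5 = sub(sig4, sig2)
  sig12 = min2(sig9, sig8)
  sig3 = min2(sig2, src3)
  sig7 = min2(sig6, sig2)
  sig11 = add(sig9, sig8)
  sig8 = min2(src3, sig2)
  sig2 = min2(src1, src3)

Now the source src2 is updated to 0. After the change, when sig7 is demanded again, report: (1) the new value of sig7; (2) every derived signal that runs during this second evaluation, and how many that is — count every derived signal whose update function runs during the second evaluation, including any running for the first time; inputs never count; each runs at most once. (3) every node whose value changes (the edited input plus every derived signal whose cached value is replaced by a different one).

Demanding sig7 again yields -9.
0 derived signals run: none.
The nodes whose values change: src2.
Note the shortcut — nothing in the graph depends on src2 at all, so no recomputation happens.

First demand of the output computes:
  sig2 = min2(3, -9) = -9
  sig4 = absv(-9) = 9
  sig6 = sub(3, 9) = -6
  sig7 = min2(-6, -9) = -9

After the edit, cleaning proceeds:
  no node depends on src2 at all; the second demand re-runs nothing.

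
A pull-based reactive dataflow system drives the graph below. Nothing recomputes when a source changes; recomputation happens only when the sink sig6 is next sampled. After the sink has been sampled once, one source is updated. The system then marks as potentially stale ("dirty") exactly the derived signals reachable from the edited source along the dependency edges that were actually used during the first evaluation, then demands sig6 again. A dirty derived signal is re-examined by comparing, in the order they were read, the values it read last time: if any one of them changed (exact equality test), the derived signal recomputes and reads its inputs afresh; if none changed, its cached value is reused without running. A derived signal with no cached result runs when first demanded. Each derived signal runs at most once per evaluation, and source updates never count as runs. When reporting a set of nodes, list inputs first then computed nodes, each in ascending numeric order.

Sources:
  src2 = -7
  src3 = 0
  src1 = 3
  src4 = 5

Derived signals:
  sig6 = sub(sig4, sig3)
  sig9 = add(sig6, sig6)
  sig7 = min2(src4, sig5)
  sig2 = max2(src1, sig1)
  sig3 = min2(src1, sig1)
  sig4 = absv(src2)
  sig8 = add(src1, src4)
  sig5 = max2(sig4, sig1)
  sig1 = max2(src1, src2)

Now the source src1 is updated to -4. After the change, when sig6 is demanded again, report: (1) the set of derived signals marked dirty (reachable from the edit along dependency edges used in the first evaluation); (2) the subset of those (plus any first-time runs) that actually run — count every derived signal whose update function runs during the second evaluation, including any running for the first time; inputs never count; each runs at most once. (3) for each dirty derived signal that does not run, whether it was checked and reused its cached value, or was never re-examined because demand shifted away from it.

Marked dirty: sig1, sig3, sig6.
Derived signals that run: sig1, sig3, sig6 — 3 in total.
Every dirty derived signal ran.

First evaluation (everything demanded from the output):
  sig1 = max2(3, -7) = 3
  sig3 = min2(3, 3) = 3
  sig4 = absv(-7) = 7
  sig6 = sub(7, 3) = 4

Propagation after the edit:
  sig1: runs — src1 3->-4; result -4.
  sig3: runs — src1 3->-4; sig1 3->-4; result -4.
  sig6: runs — sig3 3->-4; result 11.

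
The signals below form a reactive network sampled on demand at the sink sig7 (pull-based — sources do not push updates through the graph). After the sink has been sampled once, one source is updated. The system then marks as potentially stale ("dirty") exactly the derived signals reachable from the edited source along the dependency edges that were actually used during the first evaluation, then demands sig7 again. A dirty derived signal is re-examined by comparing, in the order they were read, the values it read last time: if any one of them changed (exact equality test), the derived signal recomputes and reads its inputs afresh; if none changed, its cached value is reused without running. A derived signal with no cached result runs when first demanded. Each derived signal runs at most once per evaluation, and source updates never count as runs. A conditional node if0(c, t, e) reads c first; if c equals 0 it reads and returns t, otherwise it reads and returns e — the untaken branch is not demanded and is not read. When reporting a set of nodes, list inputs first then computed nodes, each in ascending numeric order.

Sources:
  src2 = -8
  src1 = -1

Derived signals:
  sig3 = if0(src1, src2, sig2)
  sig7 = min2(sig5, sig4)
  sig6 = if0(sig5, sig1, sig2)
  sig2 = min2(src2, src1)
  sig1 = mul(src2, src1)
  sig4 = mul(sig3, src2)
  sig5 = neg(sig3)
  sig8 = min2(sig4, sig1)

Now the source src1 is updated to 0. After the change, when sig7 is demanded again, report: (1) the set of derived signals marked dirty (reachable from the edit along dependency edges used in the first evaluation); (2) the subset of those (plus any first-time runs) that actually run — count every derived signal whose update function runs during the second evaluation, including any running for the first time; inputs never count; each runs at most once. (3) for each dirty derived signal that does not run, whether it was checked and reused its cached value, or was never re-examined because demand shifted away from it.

Dirty set: sig2, sig3, sig4, sig5, sig7.
Run set: sig3 (1 run).
Re-examined without running (cache reused): sig4, sig5, sig7.
Left stale — demand moved off them: sig2.
The important point: the flipped condition redirects demand; sig2 is left stale, never re-checked.

Initial pass — values computed on the first demand:
  sig2 = min2(-8, -1) = -8
  sig3 = if0(src1=-1 -> else branch sig2) = -8
  sig4 = mul(-8, -8) = 64
  sig5 = neg(-8) = 8
  sig7 = min2(8, 64) = 8

Second demand — change propagation:
  sig2: dirty yet unreached — the second evaluation never asks for it.
  sig3: re-runs because src1 -1->0; new result -8 (unchanged).
  sig4: re-examined; everything it read last time is the same (sig3 unchanged, src2 unchanged) — cache 64 kept, no run.
  sig5: re-examined; everything it read last time is the same (sig3 unchanged) — cache 8 kept, no run.
  sig7: re-examined; everything it read last time is the same (sig5 unchanged, sig4 unchanged) — cache 8 kept, no run.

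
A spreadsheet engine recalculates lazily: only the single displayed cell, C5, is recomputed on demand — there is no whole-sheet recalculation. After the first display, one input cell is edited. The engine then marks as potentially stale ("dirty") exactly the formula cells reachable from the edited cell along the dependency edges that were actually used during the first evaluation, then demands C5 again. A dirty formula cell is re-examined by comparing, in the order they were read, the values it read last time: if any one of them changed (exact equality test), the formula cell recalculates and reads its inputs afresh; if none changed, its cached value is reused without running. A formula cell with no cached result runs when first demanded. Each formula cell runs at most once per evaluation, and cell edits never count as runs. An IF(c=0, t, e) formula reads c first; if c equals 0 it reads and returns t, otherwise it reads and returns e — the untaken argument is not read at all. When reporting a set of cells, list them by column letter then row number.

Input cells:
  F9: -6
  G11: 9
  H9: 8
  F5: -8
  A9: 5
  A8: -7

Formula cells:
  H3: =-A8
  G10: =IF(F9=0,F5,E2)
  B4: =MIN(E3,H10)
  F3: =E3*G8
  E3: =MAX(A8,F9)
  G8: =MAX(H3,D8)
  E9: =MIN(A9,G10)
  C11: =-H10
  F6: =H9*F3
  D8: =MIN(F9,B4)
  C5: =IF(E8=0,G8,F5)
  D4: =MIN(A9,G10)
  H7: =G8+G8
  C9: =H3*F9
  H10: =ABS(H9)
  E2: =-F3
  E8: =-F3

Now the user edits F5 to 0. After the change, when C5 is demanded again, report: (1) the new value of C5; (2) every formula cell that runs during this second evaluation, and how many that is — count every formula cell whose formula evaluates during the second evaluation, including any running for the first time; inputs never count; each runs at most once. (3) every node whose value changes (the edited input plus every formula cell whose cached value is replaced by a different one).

New value of C5: 0.
Formula cells that run: C5 — 1 in total.
Values that change: C5, F5.

First evaluation (everything demanded from the output):
  E3 = MAX(-7, -6) = -6
  H3 = -(-7) = 7
  H10 = ABS(8) = 8
  B4 = MIN(-6, 8) = -6
  D8 = MIN(-6, -6) = -6
  G8 = MAX(7, -6) = 7
  F3 = -6 * 7 = -42
  E8 = -(-42) = 42
  C5 = IF(E8=0: E8=42 -> else branch F5) = -8

Propagation after the edit:
  C5: runs — F5 -8->0; result 0.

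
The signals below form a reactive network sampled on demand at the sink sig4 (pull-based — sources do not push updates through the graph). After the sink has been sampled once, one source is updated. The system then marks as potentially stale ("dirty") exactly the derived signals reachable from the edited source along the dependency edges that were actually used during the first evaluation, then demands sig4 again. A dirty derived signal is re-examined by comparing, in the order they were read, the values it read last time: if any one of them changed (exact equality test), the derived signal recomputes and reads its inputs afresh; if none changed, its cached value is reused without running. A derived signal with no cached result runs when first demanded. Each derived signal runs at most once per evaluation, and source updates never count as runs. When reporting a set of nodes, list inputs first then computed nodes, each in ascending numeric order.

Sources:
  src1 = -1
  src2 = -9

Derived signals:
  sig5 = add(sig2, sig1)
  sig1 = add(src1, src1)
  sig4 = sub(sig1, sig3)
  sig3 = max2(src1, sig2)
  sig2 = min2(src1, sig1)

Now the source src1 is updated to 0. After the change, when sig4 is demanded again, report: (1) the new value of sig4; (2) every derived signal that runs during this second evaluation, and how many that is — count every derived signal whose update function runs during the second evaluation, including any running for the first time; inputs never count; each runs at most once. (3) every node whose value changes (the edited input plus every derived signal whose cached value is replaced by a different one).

sig4 now evaluates to 0.
Run set: sig1, sig2, sig3, sig4 (4 run).
Changed values: src1, sig1, sig2, sig3, sig4.

Initial pass — values computed on the first demand:
  sig1 = add(-1, -1) = -2
  sig2 = min2(-1, -2) = -2
  sig3 = max2(-1, -2) = -1
  sig4 = sub(-2, -1) = -1

Second demand — change propagation:
  sig1: re-runs because src1 -1->0; src1 -1->0; new result 0.
  sig2: re-runs because src1 -1->0; sig1 -2->0; new result 0.
  sig3: re-runs because src1 -1->0; sig2 -2->0; new result 0.
  sig4: re-runs because sig1 -2->0; sig3 -1->0; new result 0.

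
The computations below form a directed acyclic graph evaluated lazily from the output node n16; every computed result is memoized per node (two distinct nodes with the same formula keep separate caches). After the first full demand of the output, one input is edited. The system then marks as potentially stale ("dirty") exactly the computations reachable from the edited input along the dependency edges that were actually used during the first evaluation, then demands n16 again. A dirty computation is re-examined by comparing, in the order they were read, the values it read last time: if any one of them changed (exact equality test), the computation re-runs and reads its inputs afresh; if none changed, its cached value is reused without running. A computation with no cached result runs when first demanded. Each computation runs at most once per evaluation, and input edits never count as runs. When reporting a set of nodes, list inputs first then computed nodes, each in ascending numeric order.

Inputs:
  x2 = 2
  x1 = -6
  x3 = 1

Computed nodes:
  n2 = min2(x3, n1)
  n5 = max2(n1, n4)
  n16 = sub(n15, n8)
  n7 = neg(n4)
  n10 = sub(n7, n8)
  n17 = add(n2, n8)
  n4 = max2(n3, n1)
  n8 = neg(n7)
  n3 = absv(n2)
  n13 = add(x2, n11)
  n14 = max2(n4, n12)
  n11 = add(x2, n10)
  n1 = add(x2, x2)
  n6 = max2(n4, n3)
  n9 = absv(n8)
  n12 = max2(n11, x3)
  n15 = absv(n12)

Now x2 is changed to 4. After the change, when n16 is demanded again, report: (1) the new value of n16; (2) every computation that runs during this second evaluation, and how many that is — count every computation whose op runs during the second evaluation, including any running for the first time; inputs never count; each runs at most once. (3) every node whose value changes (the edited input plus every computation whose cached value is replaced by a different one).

Demanding n16 again yields -7.
9 computations run: n1, n2, n4, n7, n8, n10, n11, n12, n16.
The nodes whose values change: x2, n1, n4, n7, n8, n10, n11, n16.
Note where the cutoff bites: n3 is checked, finds nothing changed, and keeps its cache.

First demand of the output computes:
  n1 = add(2, 2) = 4
  n2 = min2(1, 4) = 1
  n3 = absv(1) = 1
  n4 = max2(1, 4) = 4
  n7 = neg(4) = -4
  n8 = neg(-4) = 4
  n10 = sub(-4, 4) = -8
  n11 = add(2, -8) = -6
  n12 = max2(-6, 1) = 1
  n15 = absv(1) = 1
  n16 = sub(1, 4) = -3

After the edit, cleaning proceeds:
  n1: a read changed (x2 2->4; x2 2->4) — executes, giving 8.
  n2: a read changed (n1 4->8) — executes, giving 1 — identical to its old value.
  n3: dirty, but its reads are unchanged (n2 unchanged); cached 1 stands.
  n4: a read changed (n1 4->8) — executes, giving 8.
  n7: a read changed (n4 4->8) — executes, giving -8.
  n8: a read changed (n7 -4->-8) — executes, giving 8.
  n10: a read changed (n7 -4->-8; n8 4->8) — executes, giving -16.
  n11: a read changed (x2 2->4; n10 -8->-16) — executes, giving -12.
  n12: a read changed (n11 -6->-12) — executes, giving 1 — identical to its old value.
  n15: dirty, but its reads are unchanged (n12 unchanged); cached 1 stands.
  n16: a read changed (n8 4->8) — executes, giving -7.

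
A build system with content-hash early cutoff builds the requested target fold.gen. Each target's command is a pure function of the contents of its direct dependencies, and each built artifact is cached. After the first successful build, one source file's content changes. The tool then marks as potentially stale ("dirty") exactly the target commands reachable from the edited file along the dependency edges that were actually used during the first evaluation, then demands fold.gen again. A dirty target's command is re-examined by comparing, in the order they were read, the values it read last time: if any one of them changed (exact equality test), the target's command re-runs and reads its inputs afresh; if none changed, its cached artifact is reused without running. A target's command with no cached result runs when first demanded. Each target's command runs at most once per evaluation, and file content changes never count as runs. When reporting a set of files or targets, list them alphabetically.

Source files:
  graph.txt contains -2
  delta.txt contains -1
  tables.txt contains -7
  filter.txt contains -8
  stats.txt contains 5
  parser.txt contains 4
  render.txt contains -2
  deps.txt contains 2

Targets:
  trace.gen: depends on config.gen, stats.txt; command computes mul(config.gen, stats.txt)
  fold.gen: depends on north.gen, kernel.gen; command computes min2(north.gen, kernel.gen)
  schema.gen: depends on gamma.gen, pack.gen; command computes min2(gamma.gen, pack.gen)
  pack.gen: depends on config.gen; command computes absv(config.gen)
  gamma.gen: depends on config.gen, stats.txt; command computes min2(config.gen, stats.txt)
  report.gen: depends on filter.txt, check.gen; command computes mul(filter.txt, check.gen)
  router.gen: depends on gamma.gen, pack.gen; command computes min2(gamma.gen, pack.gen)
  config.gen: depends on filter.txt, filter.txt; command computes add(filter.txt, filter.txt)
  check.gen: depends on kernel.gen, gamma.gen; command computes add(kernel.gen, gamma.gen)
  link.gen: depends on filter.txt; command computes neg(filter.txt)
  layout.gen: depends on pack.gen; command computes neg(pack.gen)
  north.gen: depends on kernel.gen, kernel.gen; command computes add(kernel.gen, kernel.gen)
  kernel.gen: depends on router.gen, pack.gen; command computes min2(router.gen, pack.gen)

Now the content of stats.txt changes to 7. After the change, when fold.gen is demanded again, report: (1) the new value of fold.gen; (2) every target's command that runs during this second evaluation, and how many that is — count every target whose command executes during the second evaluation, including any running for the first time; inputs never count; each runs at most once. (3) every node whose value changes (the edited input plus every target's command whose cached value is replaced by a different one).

New value of fold.gen: -32.
Target commands that run: gamma.gen — 1 in total.
Values that change: stats.txt.
Key observation: the change is absorbed at gamma.gen — it re-runs but produces the same value, and the output's value is unchanged.

First evaluation (everything demanded from the output):
  config.gen = add(-8, -8) = -16
  gamma.gen = min2(-16, 5) = -16
  pack.gen = absv(-16) = 16
  router.gen = min2(-16, 16) = -16
  kernel.gen = min2(-16, 16) = -16
  north.gen = add(-16, -16) = -32
  fold.gen = min2(-32, -16) = -32

Propagation after the edit:
  gamma.gen: runs — stats.txt 5->7; result -16 (same value as before).
  router.gen: checked — values it read are unchanged (gamma.gen unchanged, pack.gen unchanged); reused cached -16 without running.
  kernel.gen: checked — values it read are unchanged (router.gen unchanged, pack.gen unchanged); reused cached -16 without running.
  north.gen: checked — values it read are unchanged (kernel.gen unchanged, kernel.gen unchanged); reused cached -32 without running.
  fold.gen: checked — values it read are unchanged (north.gen unchanged, kernel.gen unchanged); reused cached -32 without running.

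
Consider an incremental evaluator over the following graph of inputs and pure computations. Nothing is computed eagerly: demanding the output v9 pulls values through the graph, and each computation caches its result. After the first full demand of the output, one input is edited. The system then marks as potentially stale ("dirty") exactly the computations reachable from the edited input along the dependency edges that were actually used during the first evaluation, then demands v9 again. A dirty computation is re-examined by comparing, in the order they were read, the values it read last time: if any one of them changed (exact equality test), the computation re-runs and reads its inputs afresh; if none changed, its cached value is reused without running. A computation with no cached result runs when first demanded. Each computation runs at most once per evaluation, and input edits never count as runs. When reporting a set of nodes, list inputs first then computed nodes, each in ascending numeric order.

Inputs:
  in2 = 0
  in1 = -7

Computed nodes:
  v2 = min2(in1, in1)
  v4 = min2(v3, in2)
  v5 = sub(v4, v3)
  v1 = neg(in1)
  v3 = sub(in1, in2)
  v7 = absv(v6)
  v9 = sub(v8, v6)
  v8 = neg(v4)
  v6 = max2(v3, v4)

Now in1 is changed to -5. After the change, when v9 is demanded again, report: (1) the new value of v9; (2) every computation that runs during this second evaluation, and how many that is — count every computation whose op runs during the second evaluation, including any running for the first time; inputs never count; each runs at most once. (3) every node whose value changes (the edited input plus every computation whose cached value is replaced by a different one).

v9 now evaluates to 10.
Run set: v3, v4, v6, v8, v9 (5 run).
Changed values: in1, v3, v4, v6, v8, v9.

Initial pass — values computed on the first demand:
  v3 = sub(-7, 0) = -7
  v4 = min2(-7, 0) = -7
  v6 = max2(-7, -7) = -7
  v8 = neg(-7) = 7
  v9 = sub(7, -7) = 14

Second demand — change propagation:
  v3: re-runs because in1 -7->-5; new result -5.
  v4: re-runs because v3 -7->-5; new result -5.
  v6: re-runs because v3 -7->-5; v4 -7->-5; new result -5.
  v8: re-runs because v4 -7->-5; new result 5.
  v9: re-runs because v8 7->5; v6 -7->-5; new result 10.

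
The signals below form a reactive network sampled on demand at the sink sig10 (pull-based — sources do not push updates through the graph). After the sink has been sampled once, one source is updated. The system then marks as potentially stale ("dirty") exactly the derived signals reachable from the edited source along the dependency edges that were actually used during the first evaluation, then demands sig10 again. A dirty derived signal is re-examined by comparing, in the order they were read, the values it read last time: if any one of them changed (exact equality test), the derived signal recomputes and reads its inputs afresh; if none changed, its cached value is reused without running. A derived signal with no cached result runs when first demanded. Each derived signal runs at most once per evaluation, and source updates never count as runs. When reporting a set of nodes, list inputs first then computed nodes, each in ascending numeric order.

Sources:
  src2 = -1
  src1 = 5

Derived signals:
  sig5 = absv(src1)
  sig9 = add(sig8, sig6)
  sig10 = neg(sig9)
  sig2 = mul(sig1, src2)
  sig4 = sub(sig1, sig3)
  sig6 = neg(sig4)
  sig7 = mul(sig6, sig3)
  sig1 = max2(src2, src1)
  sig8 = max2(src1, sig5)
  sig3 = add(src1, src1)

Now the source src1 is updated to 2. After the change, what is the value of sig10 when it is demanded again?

sig10 now evaluates to -4.

Initial pass — values computed on the first demand:
  sig1 = max2(-1, 5) = 5
  sig3 = add(5, 5) = 10
  sig4 = sub(5, 10) = -5
  sig5 = absv(5) = 5
  sig6 = neg(-5) = 5
  sig8 = max2(5, 5) = 5
  sig9 = add(5, 5) = 10
  sig10 = neg(10) = -10

Second demand — change propagation:
  sig1: re-runs because src1 5->2; new result 2.
  sig3: re-runs because src1 5->2; src1 5->2; new result 4.
  sig4: re-runs because sig1 5->2; sig3 10->4; new result -2.
  sig5: re-runs because src1 5->2; new result 2.
  sig6: re-runs because sig4 -5->-2; new result 2.
  sig8: re-runs because src1 5->2; sig5 5->2; new result 2.
  sig9: re-runs because sig8 5->2; sig6 5->2; new result 4.
  sig10: re-runs because sig9 10->4; new result -4.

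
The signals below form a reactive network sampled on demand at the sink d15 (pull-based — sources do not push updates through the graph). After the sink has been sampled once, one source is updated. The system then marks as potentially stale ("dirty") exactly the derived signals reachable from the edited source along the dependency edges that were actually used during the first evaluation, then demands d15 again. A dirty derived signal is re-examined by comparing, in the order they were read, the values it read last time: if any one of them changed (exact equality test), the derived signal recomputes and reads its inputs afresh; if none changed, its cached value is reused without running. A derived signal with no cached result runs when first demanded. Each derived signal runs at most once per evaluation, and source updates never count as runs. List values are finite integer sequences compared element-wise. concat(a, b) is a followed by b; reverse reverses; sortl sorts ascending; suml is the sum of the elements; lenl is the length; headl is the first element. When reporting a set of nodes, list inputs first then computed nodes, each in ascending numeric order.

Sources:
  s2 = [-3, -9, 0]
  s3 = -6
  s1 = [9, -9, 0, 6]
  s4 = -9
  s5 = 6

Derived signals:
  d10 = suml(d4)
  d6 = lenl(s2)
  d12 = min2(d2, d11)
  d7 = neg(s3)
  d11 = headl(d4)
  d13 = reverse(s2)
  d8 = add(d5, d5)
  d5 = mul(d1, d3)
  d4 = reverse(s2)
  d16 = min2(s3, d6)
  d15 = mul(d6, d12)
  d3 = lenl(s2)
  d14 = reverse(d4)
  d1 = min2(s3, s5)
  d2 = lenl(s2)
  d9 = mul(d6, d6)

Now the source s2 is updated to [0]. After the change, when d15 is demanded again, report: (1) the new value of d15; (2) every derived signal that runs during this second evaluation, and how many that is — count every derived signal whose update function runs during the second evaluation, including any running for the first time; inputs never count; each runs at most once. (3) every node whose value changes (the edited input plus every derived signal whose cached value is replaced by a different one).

Initial pass — values computed on the first demand:
  d2 = lenl([-3, -9, 0]) = 3
  d4 = reverse([-3, -9, 0]) = [0, -9, -3]
  d6 = lenl([-3, -9, 0]) = 3
  d11 = headl([0, -9, -3]) = 0
  d12 = min2(3, 0) = 0
  d15 = mul(3, 0) = 0

Second demand — change propagation:
  d2: re-runs because s2 [-3, -9, 0]->[0]; new result 1.
  d4: re-runs because s2 [-3, -9, 0]->[0]; new result [0].
  d6: re-runs because s2 [-3, -9, 0]->[0]; new result 1.
  d11: re-runs because d4 [0, -9, -3]->[0]; new result 0 (unchanged).
  d12: re-runs because d2 3->1; new result 0 (unchanged).
  d15: re-runs because d6 3->1; new result 0 (unchanged).

d15 now evaluates to 0.
Run set: d2, d4, d6, d11, d12, d15 (6 run).
Changed values: s2, d2, d4, d6.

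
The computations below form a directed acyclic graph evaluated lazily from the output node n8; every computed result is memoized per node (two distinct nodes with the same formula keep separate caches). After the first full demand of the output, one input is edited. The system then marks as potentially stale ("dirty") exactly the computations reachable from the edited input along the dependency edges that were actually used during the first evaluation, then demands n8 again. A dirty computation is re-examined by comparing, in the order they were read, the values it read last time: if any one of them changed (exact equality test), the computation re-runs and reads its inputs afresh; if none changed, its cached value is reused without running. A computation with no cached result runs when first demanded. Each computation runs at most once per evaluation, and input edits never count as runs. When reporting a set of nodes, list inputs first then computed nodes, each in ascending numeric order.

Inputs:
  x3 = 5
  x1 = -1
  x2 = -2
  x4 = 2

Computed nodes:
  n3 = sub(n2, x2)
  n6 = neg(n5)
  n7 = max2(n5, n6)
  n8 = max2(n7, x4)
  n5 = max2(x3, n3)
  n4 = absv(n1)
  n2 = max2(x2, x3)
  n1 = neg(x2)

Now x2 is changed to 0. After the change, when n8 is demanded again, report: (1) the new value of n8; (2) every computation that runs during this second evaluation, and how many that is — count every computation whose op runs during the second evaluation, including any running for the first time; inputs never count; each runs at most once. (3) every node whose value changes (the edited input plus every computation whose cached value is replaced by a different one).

Demanding n8 again yields 5.
6 computations run: n2, n3, n5, n6, n7, n8.
The nodes whose values change: x2, n3, n5, n6, n7, n8.

First demand of the output computes:
  n2 = max2(-2, 5) = 5
  n3 = sub(5, -2) = 7
  n5 = max2(5, 7) = 7
  n6 = neg(7) = -7
  n7 = max2(7, -7) = 7
  n8 = max2(7, 2) = 7

After the edit, cleaning proceeds:
  n2: a read changed (x2 -2->0) — executes, giving 5 — identical to its old value.
  n3: a read changed (x2 -2->0) — executes, giving 5.
  n5: a read changed (n3 7->5) — executes, giving 5.
  n6: a read changed (n5 7->5) — executes, giving -5.
  n7: a read changed (n5 7->5; n6 -7->-5) — executes, giving 5.
  n8: a read changed (n7 7->5) — executes, giving 5.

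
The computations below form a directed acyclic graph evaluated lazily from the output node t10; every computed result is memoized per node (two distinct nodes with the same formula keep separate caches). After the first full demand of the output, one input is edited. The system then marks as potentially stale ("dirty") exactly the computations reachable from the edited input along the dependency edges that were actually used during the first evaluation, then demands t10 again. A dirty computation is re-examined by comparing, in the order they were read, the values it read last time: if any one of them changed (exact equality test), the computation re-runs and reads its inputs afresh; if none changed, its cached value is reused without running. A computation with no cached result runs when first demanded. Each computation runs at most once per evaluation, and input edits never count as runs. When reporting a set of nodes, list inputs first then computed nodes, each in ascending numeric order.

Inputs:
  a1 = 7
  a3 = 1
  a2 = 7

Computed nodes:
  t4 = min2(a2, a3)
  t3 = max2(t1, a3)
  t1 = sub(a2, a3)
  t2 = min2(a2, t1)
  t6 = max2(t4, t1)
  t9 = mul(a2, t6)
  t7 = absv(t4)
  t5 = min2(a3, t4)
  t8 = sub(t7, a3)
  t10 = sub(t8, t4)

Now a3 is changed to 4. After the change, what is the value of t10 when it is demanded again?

First demand of the output computes:
  t4 = min2(7, 1) = 1
  t7 = absv(1) = 1
  t8 = sub(1, 1) = 0
  t10 = sub(0, 1) = -1

After the edit, cleaning proceeds:
  t4: a read changed (a3 1->4) — executes, giving 4.
  t7: a read changed (t4 1->4) — executes, giving 4.
  t8: a read changed (t7 1->4; a3 1->4) — executes, giving 0 — identical to its old value.
  t10: a read changed (t4 1->4) — executes, giving -4.

Demanding t10 again yields -4.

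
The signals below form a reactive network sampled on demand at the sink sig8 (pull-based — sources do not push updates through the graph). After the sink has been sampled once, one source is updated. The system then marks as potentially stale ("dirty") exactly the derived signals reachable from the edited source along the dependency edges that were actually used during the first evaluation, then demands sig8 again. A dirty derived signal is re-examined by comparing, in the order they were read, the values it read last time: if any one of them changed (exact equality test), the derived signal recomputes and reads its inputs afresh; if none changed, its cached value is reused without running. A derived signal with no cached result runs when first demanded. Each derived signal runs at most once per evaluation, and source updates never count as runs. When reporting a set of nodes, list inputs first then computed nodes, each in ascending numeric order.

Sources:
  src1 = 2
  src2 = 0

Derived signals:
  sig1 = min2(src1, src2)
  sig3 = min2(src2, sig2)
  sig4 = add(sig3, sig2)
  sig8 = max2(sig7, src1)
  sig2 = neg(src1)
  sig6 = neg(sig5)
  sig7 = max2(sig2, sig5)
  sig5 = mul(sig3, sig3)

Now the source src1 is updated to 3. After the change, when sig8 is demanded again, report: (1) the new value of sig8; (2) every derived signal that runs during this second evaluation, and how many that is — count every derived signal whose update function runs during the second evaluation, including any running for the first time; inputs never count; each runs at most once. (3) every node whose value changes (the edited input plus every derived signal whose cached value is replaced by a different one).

sig8 now evaluates to 9.
Run set: sig2, sig3, sig5, sig7, sig8 (5 run).
Changed values: src1, sig2, sig3, sig5, sig7, sig8.

Initial pass — values computed on the first demand:
  sig2 = neg(2) = -2
  sig3 = min2(0, -2) = -2
  sig5 = mul(-2, -2) = 4
  sig7 = max2(-2, 4) = 4
  sig8 = max2(4, 2) = 4

Second demand — change propagation:
  sig2: re-runs because src1 2->3; new result -3.
  sig3: re-runs because sig2 -2->-3; new result -3.
  sig5: re-runs because sig3 -2->-3; sig3 -2->-3; new result 9.
  sig7: re-runs because sig2 -2->-3; sig5 4->9; new result 9.
  sig8: re-runs because sig7 4->9; src1 2->3; new result 9.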